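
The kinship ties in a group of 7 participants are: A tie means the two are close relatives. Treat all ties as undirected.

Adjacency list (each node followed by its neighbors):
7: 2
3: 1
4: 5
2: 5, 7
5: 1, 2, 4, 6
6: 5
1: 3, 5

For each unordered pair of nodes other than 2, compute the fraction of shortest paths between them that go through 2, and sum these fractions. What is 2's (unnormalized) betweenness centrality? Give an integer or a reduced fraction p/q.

Pairs whose geodesics pass through 2 — 5–7: 1; 7–4: 1; 7–6: 1; 7–3: 1; 7–1: 1.
All other pairs contribute 0.
Summing the contributions gives betweenness(2) = 5.

5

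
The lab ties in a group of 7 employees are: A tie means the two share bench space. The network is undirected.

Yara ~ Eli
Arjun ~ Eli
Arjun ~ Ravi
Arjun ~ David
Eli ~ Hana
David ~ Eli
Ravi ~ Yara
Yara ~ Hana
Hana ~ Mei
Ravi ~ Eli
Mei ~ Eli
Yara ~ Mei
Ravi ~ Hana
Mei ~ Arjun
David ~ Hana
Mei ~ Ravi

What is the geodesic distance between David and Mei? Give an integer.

2

One shortest route is David – Eli – Mei, which uses 2 edges, and David and Mei are not directly tied, so nothing shorter exists. So d(David,Mei) = 2.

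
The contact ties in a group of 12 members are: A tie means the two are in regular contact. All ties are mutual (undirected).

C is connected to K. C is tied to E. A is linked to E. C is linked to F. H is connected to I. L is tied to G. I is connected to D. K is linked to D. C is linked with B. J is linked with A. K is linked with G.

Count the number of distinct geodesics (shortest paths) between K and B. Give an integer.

1

The shortest distance is 2, and the only length-2 path is K–C–B. So there is exactly 1 shortest path.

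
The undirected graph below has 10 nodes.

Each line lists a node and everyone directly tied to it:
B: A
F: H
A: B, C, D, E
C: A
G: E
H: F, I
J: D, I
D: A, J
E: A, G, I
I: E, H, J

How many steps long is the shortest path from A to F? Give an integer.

One shortest route is A – E – I – H – F, which uses 4 edges, and at distance 3 from A we only reach {H}, which does not include F. So d(A,F) = 4.

4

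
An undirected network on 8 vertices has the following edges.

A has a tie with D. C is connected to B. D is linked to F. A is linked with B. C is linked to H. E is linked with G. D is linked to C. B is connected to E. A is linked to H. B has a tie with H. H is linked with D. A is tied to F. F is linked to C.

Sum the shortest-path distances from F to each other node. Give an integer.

Distances from F: A:1, B:2, C:1, D:1, E:3, G:4, H:2.
Sum = 1 + 2 + 1 + 1 + 3 + 4 + 2 = 14.

14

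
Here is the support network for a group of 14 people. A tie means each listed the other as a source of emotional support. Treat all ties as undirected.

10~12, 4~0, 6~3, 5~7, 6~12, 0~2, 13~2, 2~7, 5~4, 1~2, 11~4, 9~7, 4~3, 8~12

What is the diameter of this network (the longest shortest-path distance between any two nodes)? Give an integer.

Eccentricity of each node (its greatest distance to any other): 0:5, 1:7, 2:6, 3:4, 4:4, 5:5, 6:5, 7:6, 8:7, 9:7, 10:7, 11:5, 12:6, 13:7.
The maximum eccentricity is 7, realized for instance by the pair 8–13 via 8 – 12 – 6 – 3 – 4 – 0 – 2 – 13. So the diameter is 7.

7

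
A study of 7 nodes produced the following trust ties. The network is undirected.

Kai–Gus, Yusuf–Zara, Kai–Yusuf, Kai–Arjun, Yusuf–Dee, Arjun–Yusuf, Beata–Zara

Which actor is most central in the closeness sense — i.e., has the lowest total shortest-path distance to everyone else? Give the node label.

Farness (sum of distances to all others) for each node — Arjun:11, Beata:16, Dee:13, Gus:15, Kai:10, Yusuf:8, Zara:11.
The smallest farness is 8, for Yusuf, so Yusuf has the highest closeness.

Yusuf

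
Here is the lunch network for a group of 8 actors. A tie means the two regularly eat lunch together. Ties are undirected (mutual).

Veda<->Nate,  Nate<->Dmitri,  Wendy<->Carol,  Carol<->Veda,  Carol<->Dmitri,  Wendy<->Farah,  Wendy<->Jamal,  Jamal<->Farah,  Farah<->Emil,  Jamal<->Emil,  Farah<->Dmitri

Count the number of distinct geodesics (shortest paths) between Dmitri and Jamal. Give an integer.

The shortest distance is 2, and the only length-2 path is Dmitri–Farah–Jamal. So there is exactly 1 shortest path.

1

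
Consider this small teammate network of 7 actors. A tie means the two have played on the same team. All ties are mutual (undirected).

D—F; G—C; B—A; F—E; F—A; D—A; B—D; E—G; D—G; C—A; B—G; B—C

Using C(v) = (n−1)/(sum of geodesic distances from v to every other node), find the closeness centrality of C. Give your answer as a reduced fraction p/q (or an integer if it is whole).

2/3

Distances from C: A:1, B:1, D:2, E:2, F:2, G:1. Sum = 9.
n = 7, so closeness = 6/9 = 2/3.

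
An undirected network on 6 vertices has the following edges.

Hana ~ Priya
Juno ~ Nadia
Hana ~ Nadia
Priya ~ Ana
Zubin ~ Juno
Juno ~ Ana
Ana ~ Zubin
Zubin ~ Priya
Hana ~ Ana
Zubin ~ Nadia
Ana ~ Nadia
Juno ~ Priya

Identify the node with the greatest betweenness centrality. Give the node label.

Ana

Unnormalized betweenness of each node: Ana:11/12, Hana:1/4, Juno:1/4, Nadia:2/3, Priya:2/3, Zubin:1/4.
Ana has the largest value, 11/12, making it the main broker — the node through which the most shortest paths run.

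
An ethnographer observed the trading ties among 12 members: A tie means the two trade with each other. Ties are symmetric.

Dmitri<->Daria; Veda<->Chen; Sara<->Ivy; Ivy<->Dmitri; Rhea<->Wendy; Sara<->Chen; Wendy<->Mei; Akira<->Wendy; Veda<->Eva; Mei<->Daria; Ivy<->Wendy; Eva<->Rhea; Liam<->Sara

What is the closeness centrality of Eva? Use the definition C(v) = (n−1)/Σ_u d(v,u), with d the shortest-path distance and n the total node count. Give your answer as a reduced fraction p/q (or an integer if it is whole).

11/30

Distances from Eva: Akira:3, Chen:2, Daria:4, Dmitri:4, Ivy:3, Liam:4, Mei:3, Rhea:1, Sara:3, Veda:1, Wendy:2. Sum = 30.
n = 12, so closeness = 11/30.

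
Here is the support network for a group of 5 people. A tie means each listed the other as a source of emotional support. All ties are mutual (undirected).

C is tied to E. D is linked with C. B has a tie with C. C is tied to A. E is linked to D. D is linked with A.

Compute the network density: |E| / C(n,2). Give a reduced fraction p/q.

3/5

There are 6 edges and 5 nodes, so the maximum possible is C(5,2) = 10.
Density = 6/10 = 3/5.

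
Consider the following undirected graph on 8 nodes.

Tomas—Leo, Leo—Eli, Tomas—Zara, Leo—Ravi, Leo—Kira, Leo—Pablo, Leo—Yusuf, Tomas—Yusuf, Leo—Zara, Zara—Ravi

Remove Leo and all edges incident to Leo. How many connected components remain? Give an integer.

4

Without Leo, the remaining ties split the others into: {Pablo}; {Ravi, Tomas, Yusuf, Zara}; {Eli}; {Kira}.
That's 4 separate components.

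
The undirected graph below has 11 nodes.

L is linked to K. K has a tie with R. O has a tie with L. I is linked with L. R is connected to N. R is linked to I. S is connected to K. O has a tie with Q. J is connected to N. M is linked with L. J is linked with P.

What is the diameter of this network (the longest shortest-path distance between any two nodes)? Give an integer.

Eccentricity of each node (its greatest distance to any other): I:4, J:6, K:4, L:5, M:6, N:5, O:6, P:7, Q:7, R:4, S:5.
The maximum eccentricity is 7, realized for instance by the pair Q–P via Q – O – L – I – R – N – J – P. So the diameter is 7.

7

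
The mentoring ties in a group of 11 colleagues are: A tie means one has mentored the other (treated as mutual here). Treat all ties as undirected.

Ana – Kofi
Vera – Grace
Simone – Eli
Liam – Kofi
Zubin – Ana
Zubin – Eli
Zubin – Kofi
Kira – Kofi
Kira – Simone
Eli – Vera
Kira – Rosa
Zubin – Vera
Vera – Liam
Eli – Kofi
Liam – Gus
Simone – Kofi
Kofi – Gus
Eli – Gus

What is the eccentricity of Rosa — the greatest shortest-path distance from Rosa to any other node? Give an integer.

Distances from Rosa: Ana:3, Eli:3, Grace:5, Gus:3, Kira:1, Kofi:2, Liam:3, Simone:2, Vera:4, Zubin:3.
The largest is 5 (to Grace), so the eccentricity of Rosa is 5.

5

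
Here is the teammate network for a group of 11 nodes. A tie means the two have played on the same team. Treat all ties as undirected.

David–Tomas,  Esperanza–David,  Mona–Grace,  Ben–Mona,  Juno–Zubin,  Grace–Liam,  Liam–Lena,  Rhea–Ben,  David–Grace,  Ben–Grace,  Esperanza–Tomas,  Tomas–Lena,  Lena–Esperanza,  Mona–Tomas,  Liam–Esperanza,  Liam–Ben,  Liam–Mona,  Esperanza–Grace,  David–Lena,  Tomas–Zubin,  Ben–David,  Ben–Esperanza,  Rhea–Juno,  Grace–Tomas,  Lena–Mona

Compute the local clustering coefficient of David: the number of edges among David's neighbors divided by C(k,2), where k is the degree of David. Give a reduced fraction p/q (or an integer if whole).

David's neighbors: Ben, Esperanza, Grace, Lena, and Tomas (k = 5).
Possible neighbor pairs: C(5,2) = 10. Edges among them: Ben–Esperanza, Ben–Grace, Esperanza–Grace, Esperanza–Lena, Esperanza–Tomas, Grace–Tomas, Lena–Tomas → e = 7.
Clustering(David) = 7/10.

7/10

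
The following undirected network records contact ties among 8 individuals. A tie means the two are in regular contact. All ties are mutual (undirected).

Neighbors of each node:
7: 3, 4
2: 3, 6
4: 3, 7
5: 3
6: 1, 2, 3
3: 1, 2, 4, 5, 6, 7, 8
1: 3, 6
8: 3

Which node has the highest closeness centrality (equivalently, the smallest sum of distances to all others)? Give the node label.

3

Farness (sum of distances to all others) for each node — 1:12, 2:12, 3:7, 4:12, 5:13, 6:11, 7:12, 8:13.
The smallest farness is 7, for 3, so 3 has the highest closeness.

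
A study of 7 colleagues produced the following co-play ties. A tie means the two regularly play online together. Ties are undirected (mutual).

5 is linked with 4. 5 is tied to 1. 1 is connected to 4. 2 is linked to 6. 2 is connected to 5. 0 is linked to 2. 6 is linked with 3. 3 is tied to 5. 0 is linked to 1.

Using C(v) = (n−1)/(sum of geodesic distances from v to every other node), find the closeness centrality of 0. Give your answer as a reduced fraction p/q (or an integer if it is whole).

6/11

Distances from 0: 1:1, 2:1, 3:3, 4:2, 5:2, 6:2. Sum = 11.
n = 7, so closeness = 6/11.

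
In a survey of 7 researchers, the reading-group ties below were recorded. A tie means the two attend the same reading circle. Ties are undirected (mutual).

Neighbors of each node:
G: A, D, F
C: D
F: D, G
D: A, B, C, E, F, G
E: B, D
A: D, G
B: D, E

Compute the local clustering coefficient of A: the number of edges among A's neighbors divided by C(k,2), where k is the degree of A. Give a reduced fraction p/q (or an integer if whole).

1

A's neighbors: D and G (k = 2).
Possible neighbor pairs: C(2,2) = 1. Edges among them: D–G → e = 1.
Clustering(A) = 1/1.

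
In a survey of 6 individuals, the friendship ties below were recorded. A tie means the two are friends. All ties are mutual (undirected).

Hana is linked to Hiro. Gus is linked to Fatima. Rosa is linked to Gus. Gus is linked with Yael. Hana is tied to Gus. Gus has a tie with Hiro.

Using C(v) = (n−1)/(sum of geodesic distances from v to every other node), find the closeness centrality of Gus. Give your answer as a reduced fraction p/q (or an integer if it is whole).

Distances from Gus: Fatima:1, Hana:1, Hiro:1, Rosa:1, Yael:1. Sum = 5.
n = 6, so closeness = 5/5 = 1.

1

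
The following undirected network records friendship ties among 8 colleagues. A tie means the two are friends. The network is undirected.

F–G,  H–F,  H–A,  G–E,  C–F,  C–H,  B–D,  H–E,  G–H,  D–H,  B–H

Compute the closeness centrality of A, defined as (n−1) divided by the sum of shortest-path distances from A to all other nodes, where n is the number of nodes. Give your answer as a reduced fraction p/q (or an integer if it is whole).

7/13

Distances from A: B:2, C:2, D:2, E:2, F:2, G:2, H:1. Sum = 13.
n = 8, so closeness = 7/13.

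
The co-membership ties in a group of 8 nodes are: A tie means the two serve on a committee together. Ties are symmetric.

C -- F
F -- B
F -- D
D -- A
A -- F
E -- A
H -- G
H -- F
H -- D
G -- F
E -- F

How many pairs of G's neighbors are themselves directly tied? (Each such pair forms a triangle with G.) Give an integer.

1

G's neighbors: F and H.
Neighbor pairs that are themselves tied: G–F–H. Each forms one triangle with G, for 1 in total.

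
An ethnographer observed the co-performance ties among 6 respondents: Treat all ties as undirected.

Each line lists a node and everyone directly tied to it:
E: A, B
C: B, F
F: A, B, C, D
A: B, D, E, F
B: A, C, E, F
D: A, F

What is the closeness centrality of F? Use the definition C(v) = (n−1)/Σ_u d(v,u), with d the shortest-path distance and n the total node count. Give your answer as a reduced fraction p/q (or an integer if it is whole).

5/6

Distances from F: A:1, B:1, C:1, D:1, E:2. Sum = 6.
n = 6, so closeness = 5/6.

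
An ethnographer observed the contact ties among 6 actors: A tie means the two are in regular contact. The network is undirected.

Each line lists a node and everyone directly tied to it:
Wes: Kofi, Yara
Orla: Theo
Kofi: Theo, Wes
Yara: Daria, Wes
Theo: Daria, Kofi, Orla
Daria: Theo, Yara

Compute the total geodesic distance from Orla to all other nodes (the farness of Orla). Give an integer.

11

Distances from Orla: Daria:2, Kofi:2, Theo:1, Wes:3, Yara:3.
Sum = 2 + 2 + 1 + 3 + 3 = 11.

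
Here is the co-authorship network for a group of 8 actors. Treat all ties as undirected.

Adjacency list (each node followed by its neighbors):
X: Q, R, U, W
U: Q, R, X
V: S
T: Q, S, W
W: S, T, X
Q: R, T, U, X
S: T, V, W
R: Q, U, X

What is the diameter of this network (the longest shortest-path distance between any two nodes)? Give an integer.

4

Eccentricity of each node (its greatest distance to any other): Q:3, R:4, S:3, T:2, U:4, V:4, W:2, X:3.
The maximum eccentricity is 4, realized for instance by the pair R–V via R – X – W – S – V. So the diameter is 4.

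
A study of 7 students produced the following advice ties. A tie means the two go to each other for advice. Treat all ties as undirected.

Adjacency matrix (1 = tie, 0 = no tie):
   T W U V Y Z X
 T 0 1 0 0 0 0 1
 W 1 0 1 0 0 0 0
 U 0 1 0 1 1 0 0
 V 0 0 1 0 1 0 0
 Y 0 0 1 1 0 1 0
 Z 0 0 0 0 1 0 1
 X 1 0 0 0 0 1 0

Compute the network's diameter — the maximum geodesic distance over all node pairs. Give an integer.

3

Eccentricity of each node (its greatest distance to any other): T:3, U:3, V:3, W:3, X:3, Y:3, Z:3.
The maximum eccentricity is 3, realized for instance by the pair T–V via T – W – U – V. So the diameter is 3.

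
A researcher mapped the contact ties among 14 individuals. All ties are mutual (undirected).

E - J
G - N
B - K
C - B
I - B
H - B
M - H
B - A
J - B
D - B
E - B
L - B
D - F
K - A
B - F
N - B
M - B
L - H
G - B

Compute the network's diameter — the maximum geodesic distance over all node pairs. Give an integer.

2

Eccentricity of each node (its greatest distance to any other): A:2, B:1, C:2, D:2, E:2, F:2, G:2, H:2, I:2, J:2, K:2, L:2, M:2, N:2.
The maximum eccentricity is 2, realized for instance by the pair G–D via G – B – D. So the diameter is 2.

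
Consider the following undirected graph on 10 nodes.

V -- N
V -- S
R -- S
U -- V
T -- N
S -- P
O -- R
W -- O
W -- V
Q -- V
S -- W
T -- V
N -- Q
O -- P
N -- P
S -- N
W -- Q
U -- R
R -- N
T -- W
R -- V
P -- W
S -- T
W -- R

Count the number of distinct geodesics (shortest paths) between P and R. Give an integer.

4

The shortest distance is 2. The length-2 paths are: P–S–R; P–W–R; P–O–R; P–N–R.
That gives 4 distinct shortest paths.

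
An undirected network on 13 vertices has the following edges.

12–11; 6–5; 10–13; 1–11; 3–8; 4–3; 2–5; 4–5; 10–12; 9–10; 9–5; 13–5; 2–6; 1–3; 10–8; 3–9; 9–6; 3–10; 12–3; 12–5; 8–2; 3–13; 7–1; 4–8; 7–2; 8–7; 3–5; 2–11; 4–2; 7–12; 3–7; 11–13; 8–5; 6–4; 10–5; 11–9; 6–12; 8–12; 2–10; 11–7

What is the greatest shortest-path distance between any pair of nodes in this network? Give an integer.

Eccentricity of each node (its greatest distance to any other): 1:3, 2:2, 3:2, 4:2, 5:2, 6:3, 7:2, 8:2, 9:2, 10:2, 11:2, 12:2, 13:2.
The maximum eccentricity is 3, realized for instance by the pair 1–6 via 1 – 7 – 2 – 6. So the diameter is 3.

3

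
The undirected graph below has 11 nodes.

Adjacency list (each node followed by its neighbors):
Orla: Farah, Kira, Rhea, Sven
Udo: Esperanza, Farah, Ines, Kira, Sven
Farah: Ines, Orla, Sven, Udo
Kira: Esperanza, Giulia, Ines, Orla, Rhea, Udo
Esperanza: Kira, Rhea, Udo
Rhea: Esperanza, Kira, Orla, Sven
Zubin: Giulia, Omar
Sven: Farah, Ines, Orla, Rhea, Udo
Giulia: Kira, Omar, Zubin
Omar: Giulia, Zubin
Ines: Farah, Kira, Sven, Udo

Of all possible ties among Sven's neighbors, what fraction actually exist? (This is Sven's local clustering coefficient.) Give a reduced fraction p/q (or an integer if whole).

Sven's neighbors: Farah, Ines, Orla, Rhea, and Udo (k = 5).
Possible neighbor pairs: C(5,2) = 10. Edges among them: Farah–Ines, Farah–Orla, Farah–Udo, Ines–Udo, Orla–Rhea → e = 5.
Clustering(Sven) = 5/10 = 1/2.

1/2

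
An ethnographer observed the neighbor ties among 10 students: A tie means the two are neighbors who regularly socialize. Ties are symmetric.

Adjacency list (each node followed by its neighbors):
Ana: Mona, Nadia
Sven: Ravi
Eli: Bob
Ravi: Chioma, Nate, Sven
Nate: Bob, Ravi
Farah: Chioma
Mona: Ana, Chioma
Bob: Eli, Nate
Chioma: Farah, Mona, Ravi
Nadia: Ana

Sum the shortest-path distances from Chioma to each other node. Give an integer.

Distances from Chioma: Ana:2, Bob:3, Eli:4, Farah:1, Mona:1, Nadia:3, Nate:2, Ravi:1, Sven:2.
Sum = 2 + 3 + 4 + 1 + 1 + 3 + 2 + 1 + 2 = 19.

19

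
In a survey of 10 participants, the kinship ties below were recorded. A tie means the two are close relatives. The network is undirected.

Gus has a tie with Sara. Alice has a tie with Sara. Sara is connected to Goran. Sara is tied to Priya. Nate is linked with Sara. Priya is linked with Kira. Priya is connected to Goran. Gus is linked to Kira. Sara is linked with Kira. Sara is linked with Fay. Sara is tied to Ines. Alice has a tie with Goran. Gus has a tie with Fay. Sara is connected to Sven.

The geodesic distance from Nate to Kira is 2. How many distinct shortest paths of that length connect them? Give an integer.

The shortest distance is 2, and the only length-2 path is Nate–Sara–Kira. So there is exactly 1 shortest path.

1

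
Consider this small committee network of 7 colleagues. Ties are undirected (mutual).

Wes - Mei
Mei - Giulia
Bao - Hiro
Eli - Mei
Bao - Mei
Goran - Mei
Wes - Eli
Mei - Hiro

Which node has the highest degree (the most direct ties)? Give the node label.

Mei

Degrees — Bao:2, Eli:2, Giulia:1, Goran:1, Hiro:2, Mei:6, Wes:2.
The maximum is 6, attained only by Mei.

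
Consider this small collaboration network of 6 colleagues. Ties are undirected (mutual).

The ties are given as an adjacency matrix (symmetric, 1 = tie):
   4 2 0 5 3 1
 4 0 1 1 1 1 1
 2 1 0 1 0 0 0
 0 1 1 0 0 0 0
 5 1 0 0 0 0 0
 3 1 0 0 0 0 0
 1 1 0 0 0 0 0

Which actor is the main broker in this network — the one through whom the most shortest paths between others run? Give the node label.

4

Unnormalized betweenness of each node: 0:0, 1:0, 2:0, 3:0, 4:9, 5:0.
4 has the largest value, 9, making it the main broker — the node through which the most shortest paths run.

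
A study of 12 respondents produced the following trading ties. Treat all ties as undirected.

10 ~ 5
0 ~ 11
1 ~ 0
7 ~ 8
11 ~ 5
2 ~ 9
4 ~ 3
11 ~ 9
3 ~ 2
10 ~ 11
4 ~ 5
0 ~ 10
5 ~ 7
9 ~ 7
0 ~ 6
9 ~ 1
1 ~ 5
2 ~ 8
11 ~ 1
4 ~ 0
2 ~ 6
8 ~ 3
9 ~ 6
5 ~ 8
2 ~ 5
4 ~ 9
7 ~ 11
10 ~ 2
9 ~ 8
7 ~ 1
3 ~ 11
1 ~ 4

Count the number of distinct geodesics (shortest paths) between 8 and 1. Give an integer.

3

The shortest distance is 2. The length-2 paths are: 8–7–1; 8–5–1; 8–9–1.
That gives 3 distinct shortest paths.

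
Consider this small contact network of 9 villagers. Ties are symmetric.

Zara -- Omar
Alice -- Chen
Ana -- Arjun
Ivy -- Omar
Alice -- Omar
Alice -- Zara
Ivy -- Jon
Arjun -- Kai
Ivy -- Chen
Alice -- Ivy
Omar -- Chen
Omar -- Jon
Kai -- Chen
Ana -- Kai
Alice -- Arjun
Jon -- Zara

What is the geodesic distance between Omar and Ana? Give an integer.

3

One shortest route is Omar – Alice – Arjun – Ana, which uses 3 edges, and at distance 2 from Omar we only reach {Arjun, Kai}, which does not include Ana. So d(Omar,Ana) = 3.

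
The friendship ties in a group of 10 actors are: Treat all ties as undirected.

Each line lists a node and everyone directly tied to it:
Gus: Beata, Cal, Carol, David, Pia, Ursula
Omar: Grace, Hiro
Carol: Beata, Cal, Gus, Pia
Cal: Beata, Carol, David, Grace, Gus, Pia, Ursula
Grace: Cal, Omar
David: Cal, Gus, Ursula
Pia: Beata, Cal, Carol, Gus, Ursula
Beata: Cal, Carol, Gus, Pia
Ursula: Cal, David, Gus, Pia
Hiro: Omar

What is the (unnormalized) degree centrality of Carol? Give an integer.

Carol is directly tied to Beata, Cal, Gus, and Pia. That is 4 neighbors, so the degree of Carol is 4.

4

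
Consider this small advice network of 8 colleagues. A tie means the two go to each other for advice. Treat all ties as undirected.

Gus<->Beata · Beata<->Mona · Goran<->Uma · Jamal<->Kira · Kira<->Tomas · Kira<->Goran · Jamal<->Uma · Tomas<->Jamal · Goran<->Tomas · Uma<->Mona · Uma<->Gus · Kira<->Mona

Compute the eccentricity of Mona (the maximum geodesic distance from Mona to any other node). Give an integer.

Distances from Mona: Beata:1, Goran:2, Gus:2, Jamal:2, Kira:1, Tomas:2, Uma:1.
The largest is 2 (to Tomas, Jamal, Goran, and Gus), so the eccentricity of Mona is 2.

2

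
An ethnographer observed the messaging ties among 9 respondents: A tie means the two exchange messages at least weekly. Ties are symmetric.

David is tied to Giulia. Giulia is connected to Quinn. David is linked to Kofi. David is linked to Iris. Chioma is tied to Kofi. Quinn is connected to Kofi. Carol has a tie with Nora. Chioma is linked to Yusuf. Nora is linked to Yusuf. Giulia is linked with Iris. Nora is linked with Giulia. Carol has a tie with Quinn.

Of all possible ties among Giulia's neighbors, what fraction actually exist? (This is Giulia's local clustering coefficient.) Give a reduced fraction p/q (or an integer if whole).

Giulia's neighbors: David, Iris, Nora, and Quinn (k = 4).
Possible neighbor pairs: C(4,2) = 6. Edges among them: David–Iris → e = 1.
Clustering(Giulia) = 1/6.

1/6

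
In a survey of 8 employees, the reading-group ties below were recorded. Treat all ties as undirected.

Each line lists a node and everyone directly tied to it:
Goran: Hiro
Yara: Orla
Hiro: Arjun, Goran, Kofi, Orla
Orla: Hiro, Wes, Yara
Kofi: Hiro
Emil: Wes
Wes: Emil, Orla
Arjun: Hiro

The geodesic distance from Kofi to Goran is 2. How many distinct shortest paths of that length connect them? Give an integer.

1

The shortest distance is 2, and the only length-2 path is Kofi–Hiro–Goran. So there is exactly 1 shortest path.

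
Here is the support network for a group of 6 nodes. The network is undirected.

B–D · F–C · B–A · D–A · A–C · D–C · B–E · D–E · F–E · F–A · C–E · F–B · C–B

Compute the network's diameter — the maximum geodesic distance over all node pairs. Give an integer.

Eccentricity of each node (its greatest distance to any other): A:2, B:1, C:1, D:2, E:2, F:2.
The maximum eccentricity is 2, realized for instance by the pair F–D via F – B – D. So the diameter is 2.

2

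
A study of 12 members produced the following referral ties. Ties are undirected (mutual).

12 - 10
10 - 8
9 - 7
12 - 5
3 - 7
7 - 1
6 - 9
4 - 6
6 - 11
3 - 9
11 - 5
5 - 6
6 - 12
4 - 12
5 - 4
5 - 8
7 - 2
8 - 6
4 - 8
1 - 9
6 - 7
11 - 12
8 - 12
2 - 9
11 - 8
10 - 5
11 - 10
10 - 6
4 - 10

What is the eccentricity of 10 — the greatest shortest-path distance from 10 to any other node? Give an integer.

3

Distances from 10: 1:3, 2:3, 3:3, 4:1, 5:1, 6:1, 7:2, 8:1, 9:2, 11:1, 12:1.
The largest is 3 (to 1, 3, and 2), so the eccentricity of 10 is 3.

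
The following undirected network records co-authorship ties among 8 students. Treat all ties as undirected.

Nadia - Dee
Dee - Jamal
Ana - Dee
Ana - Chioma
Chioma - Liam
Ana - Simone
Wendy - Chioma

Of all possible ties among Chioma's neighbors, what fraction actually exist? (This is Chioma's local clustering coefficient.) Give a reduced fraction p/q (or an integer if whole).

Chioma's neighbors: Ana, Liam, and Wendy (k = 3).
Possible neighbor pairs: C(3,2) = 3. Edges among them: none → e = 0.
Clustering(Chioma) = 0/3 = 0.

0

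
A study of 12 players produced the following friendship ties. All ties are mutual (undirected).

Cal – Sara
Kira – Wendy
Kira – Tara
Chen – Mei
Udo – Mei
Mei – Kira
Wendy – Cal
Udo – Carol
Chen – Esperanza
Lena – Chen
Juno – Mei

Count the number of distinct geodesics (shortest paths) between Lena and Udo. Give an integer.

1

The shortest distance is 3, and the only length-3 path is Lena–Chen–Mei–Udo. So there is exactly 1 shortest path.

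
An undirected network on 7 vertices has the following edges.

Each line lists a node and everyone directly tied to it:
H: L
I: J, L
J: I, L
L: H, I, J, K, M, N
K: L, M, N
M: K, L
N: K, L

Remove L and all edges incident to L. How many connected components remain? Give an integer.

Without L, the remaining ties split the others into: {K, M, N}; {I, J}; {H}.
That's 3 separate components.

3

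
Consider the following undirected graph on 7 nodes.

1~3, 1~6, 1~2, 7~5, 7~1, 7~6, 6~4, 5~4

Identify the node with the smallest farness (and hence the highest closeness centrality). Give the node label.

Farness (sum of distances to all others) for each node — 1:8, 2:13, 3:13, 4:12, 5:12, 6:9, 7:9.
The smallest farness is 8, for 1, so 1 has the highest closeness.

1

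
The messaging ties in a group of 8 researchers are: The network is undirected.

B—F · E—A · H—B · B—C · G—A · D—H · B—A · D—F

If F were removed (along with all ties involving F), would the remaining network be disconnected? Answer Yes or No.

Even without F, every remaining node can still reach every other (the residual graph is connected), so F is not a cut vertex.

No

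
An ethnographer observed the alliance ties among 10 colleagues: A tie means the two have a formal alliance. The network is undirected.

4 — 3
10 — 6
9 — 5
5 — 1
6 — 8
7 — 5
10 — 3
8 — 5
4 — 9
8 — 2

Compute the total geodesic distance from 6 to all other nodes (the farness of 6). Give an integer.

Distances from 6: 1:3, 2:2, 3:2, 4:3, 5:2, 7:3, 8:1, 9:3, 10:1.
Sum = 3 + 2 + 2 + 3 + 2 + 3 + 1 + 3 + 1 = 20.

20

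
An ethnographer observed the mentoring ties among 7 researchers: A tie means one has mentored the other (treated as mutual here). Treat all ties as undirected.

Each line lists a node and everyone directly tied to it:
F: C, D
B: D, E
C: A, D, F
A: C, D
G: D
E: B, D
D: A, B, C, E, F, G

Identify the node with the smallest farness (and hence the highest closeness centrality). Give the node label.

D

Farness (sum of distances to all others) for each node — A:10, B:10, C:9, D:6, E:10, F:10, G:11.
The smallest farness is 6, for D, so D has the highest closeness.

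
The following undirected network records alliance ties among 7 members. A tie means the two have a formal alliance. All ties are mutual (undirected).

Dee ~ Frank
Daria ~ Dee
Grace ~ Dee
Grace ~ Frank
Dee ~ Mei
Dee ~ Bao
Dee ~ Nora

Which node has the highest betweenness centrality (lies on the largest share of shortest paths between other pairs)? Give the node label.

Dee

Unnormalized betweenness of each node: Bao:0, Daria:0, Dee:14, Frank:0, Grace:0, Mei:0, Nora:0.
Dee has the largest value, 14, making it the main broker — the node through which the most shortest paths run.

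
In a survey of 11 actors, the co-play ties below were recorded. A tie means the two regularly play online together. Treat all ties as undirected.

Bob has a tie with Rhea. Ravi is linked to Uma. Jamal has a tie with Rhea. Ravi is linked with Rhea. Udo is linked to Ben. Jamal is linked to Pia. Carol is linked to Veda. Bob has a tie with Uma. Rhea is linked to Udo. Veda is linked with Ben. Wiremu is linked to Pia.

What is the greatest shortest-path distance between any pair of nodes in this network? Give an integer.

Eccentricity of each node (its greatest distance to any other): Ben:5, Bob:5, Carol:7, Jamal:5, Pia:6, Ravi:5, Rhea:4, Udo:4, Uma:6, Veda:6, Wiremu:7.
The maximum eccentricity is 7, realized for instance by the pair Wiremu–Carol via Wiremu – Pia – Jamal – Rhea – Udo – Ben – Veda – Carol. So the diameter is 7.

7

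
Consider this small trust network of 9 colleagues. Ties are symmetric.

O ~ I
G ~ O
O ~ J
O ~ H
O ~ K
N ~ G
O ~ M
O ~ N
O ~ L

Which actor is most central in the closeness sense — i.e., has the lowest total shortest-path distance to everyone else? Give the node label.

O

Farness (sum of distances to all others) for each node — G:14, H:15, I:15, J:15, K:15, L:15, M:15, N:14, O:8.
The smallest farness is 8, for O, so O has the highest closeness.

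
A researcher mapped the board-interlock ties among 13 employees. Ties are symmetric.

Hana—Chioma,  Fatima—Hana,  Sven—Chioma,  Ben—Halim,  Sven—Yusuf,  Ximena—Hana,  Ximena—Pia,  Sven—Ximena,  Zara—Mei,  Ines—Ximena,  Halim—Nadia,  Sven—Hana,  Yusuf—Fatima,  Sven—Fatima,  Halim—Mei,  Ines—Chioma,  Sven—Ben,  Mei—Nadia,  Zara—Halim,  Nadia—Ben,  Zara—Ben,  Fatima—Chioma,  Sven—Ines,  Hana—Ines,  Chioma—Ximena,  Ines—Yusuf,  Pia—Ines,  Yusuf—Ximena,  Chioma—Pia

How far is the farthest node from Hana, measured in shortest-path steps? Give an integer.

4

Distances from Hana: Ben:2, Chioma:1, Fatima:1, Halim:3, Ines:1, Mei:4, Nadia:3, Pia:2, Sven:1, Ximena:1, Yusuf:2, Zara:3.
The largest is 4 (to Mei), so the eccentricity of Hana is 4.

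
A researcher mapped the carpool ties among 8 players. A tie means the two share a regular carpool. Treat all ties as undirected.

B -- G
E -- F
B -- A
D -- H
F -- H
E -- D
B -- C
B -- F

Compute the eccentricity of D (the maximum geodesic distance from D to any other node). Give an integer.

4

Distances from D: A:4, B:3, C:4, E:1, F:2, G:4, H:1.
The largest is 4 (to A, G, and C), so the eccentricity of D is 4.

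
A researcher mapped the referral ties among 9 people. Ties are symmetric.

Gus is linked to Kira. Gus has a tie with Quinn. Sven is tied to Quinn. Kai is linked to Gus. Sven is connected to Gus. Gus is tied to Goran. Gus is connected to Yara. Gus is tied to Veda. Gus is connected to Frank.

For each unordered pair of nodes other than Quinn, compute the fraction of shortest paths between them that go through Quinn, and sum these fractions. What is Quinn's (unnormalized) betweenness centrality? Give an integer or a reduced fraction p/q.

No shortest path between any pair of other nodes passes through Quinn.
Summing the contributions gives betweenness(Quinn) = 0.

0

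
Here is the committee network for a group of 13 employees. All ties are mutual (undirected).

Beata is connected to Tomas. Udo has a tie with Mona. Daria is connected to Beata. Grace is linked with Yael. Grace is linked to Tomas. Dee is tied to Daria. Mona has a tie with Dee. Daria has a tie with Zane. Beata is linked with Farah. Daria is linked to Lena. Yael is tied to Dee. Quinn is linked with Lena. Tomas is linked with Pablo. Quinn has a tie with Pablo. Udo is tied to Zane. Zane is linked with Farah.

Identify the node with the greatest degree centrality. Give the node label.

Degrees — Beata:3, Daria:4, Dee:3, Farah:2, Grace:2, Lena:2, Mona:2, Pablo:2, Quinn:2, Tomas:3, Udo:2, Yael:2, Zane:3.
The maximum is 4, attained only by Daria.

Daria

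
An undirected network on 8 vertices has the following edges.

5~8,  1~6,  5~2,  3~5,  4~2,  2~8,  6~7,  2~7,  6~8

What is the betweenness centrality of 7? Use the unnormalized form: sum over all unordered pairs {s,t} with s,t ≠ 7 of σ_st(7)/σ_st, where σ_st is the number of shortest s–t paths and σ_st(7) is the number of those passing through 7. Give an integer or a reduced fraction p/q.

2

Pairs whose geodesics pass through 7 — 1–2: 1/2; 1–4: 1/2; 2–6: 1/2; 4–6: 1/2.
All other pairs contribute 0.
Summing the contributions gives betweenness(7) = 2.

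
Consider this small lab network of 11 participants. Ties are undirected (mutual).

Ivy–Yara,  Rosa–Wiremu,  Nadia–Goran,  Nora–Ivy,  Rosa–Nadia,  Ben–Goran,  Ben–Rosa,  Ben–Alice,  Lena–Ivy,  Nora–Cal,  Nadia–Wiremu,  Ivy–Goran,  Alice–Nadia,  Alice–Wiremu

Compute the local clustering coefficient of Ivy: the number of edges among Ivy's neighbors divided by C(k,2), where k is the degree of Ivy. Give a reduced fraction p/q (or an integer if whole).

0

Ivy's neighbors: Goran, Lena, Nora, and Yara (k = 4).
Possible neighbor pairs: C(4,2) = 6. Edges among them: none → e = 0.
Clustering(Ivy) = 0/6 = 0.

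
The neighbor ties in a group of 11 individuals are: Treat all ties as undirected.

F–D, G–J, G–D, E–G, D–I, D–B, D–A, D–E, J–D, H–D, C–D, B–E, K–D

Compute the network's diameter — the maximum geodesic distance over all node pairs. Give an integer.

2

Eccentricity of each node (its greatest distance to any other): A:2, B:2, C:2, D:1, E:2, F:2, G:2, H:2, I:2, J:2, K:2.
The maximum eccentricity is 2, realized for instance by the pair J–C via J – D – C. So the diameter is 2.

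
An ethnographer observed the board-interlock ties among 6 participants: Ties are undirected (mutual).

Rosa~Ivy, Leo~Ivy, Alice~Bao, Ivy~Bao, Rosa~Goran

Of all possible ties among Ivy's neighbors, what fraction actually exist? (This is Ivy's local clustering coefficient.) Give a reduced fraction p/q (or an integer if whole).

Ivy's neighbors: Bao, Leo, and Rosa (k = 3).
Possible neighbor pairs: C(3,2) = 3. Edges among them: none → e = 0.
Clustering(Ivy) = 0/3 = 0.

0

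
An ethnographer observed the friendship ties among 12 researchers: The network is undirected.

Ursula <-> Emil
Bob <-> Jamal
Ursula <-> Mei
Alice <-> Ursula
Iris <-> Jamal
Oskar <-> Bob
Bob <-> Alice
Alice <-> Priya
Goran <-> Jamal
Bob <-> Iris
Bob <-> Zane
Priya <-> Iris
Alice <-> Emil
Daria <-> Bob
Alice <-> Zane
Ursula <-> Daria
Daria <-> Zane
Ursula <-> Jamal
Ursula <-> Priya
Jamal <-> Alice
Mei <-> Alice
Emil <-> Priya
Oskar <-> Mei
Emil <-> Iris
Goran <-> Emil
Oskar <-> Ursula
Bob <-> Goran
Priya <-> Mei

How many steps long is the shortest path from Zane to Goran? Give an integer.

2

One shortest route is Zane – Bob – Goran, which uses 2 edges, and Zane and Goran are not directly tied, so nothing shorter exists. So d(Zane,Goran) = 2.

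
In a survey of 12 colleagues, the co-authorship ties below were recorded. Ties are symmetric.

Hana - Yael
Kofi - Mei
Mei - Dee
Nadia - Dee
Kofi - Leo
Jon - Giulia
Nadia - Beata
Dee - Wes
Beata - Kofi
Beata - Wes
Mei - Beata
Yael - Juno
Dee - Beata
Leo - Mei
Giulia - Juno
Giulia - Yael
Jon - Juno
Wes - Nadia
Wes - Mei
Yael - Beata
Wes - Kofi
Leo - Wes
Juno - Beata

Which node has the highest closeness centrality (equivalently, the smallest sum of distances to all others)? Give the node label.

Beata

Farness (sum of distances to all others) for each node — Beata:15, Dee:21, Giulia:26, Hana:29, Jon:28, Juno:19, Kofi:21, Leo:27, Mei:20, Nadia:22, Wes:19, Yael:19.
The smallest farness is 15, for Beata, so Beata has the highest closeness.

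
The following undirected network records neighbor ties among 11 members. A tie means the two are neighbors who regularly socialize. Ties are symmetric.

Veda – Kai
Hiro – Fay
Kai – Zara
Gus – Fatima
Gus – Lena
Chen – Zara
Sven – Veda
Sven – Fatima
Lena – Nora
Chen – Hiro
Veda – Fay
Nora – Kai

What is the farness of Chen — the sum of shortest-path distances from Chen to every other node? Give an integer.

30

Distances from Chen: Fatima:5, Fay:2, Gus:5, Hiro:1, Kai:2, Lena:4, Nora:3, Sven:4, Veda:3, Zara:1.
Sum = 5 + 2 + 5 + 1 + 2 + 4 + 3 + 4 + 3 + 1 = 30.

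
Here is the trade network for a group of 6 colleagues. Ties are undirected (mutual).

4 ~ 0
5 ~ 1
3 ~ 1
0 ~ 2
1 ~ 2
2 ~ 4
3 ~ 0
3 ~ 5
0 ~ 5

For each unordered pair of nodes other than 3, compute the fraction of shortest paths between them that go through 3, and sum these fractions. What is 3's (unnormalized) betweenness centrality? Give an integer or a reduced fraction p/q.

1/3

Pairs whose geodesics pass through 3 — 0–1: 1/3.
All other pairs contribute 0.
Summing the contributions gives betweenness(3) = 1/3.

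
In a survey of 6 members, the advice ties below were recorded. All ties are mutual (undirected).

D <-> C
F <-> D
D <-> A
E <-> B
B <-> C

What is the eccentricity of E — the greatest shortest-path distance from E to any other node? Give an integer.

4

Distances from E: A:4, B:1, C:2, D:3, F:4.
The largest is 4 (to A and F), so the eccentricity of E is 4.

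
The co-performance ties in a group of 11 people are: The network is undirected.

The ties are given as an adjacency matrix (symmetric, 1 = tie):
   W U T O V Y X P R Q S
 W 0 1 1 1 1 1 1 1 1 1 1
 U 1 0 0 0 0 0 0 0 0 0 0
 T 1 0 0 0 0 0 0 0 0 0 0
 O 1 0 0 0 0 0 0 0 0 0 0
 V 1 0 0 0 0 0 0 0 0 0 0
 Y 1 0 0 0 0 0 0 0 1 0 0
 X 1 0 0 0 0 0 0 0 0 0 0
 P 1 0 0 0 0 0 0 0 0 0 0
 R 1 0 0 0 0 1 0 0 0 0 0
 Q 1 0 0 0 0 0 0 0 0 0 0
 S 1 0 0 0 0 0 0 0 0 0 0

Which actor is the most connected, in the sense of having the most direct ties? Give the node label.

Degrees — O:1, P:1, Q:1, R:2, S:1, T:1, U:1, V:1, W:10, X:1, Y:2.
The maximum is 10, attained only by W.

W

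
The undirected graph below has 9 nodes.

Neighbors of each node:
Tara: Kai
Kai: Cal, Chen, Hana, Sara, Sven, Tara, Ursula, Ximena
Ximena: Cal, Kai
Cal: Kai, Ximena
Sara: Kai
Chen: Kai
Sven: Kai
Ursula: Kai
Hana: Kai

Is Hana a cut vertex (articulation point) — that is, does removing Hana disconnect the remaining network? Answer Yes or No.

No

Even without Hana, every remaining node can still reach every other (the residual graph is connected), so Hana is not a cut vertex.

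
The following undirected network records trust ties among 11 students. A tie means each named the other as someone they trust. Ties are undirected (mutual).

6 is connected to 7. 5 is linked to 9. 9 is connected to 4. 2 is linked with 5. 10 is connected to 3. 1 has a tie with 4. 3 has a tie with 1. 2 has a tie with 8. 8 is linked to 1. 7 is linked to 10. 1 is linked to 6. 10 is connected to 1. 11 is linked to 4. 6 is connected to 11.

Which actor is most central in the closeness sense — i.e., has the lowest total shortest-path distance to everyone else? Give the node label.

Farness (sum of distances to all others) for each node — 1:16, 2:26, 3:23, 4:19, 5:29, 6:21, 7:27, 8:21, 9:24, 10:22, 11:24.
The smallest farness is 16, for 1, so 1 has the highest closeness.

1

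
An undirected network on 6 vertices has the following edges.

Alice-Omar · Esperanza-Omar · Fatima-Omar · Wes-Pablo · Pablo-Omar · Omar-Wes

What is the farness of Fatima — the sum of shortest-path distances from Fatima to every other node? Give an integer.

9

Distances from Fatima: Alice:2, Esperanza:2, Omar:1, Pablo:2, Wes:2.
Sum = 2 + 2 + 1 + 2 + 2 = 9.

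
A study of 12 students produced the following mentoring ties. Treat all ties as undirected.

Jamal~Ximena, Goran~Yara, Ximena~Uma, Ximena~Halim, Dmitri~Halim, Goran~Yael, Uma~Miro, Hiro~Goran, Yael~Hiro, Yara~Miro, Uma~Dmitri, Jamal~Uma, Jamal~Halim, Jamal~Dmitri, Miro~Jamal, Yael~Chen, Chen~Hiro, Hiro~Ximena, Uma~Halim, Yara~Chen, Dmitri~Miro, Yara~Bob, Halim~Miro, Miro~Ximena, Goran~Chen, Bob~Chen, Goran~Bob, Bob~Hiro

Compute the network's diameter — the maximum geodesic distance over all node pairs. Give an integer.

4

Eccentricity of each node (its greatest distance to any other): Bob:3, Chen:3, Dmitri:4, Goran:3, Halim:3, Hiro:3, Jamal:3, Miro:3, Uma:3, Ximena:2, Yael:4, Yara:2.
The maximum eccentricity is 4, realized for instance by the pair Dmitri–Yael via Dmitri – Miro – Yara – Chen – Yael. So the diameter is 4.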